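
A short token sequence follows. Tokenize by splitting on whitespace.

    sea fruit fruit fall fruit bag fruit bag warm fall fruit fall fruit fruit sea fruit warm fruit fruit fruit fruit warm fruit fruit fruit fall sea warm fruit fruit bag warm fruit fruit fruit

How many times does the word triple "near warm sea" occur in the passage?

Scanning the 33 overlapping trigram windows for "near warm sea":
  (none found)

0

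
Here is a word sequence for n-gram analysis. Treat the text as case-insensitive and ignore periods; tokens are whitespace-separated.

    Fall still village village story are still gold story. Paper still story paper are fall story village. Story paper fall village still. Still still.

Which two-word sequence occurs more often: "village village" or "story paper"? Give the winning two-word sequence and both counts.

"story paper" (3 vs 1)

"village village": 1 occurrence
"story paper": 3 occurrences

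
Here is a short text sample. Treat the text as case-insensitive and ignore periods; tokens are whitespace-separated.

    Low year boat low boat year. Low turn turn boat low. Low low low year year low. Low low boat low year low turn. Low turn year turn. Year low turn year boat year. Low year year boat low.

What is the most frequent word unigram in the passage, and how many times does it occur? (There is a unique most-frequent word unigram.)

Unigram frequencies (highest first):
  low: 16
  year: 11
  boat: 6
  turn: 6

"low", 16 times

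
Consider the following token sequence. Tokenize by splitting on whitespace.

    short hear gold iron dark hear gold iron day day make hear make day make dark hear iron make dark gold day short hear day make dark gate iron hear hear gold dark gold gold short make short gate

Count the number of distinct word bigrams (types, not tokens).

39 tokens → 38 bigram windows in total.
Repeated bigrams (each contributes count−1 duplicates):
  day make: 3
  hear gold: 3
  make dark: 3
  dark gold: 2
  dark hear: 2
  gold iron: 2
  short hear: 2
10 duplicate windows → 38 − 10 = 28 distinct.

28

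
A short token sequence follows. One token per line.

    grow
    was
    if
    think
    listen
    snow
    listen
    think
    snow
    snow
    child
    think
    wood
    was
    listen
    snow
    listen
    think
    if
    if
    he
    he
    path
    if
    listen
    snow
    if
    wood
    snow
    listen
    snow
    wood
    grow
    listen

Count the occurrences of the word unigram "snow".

7

Scanning the 34 tokens for "snow":
  position 6: snow
  position 9: snow
  position 10: snow
  position 16: snow
  position 26: snow
  position 29: snow
  position 31: snow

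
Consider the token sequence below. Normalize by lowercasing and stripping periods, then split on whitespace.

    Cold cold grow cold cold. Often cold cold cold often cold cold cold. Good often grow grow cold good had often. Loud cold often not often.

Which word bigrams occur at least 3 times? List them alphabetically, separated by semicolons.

cold cold; cold often

Bigram counts meeting the condition (at least 3 times):
  cold cold: 6
  cold often: 3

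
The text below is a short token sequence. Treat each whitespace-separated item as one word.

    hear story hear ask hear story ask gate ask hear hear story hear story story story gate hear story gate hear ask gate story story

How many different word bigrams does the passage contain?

25 tokens → 24 bigram windows in total.
Repeated bigrams (each contributes count−1 duplicates):
  hear story: 5
  story story: 3
  ask gate: 2
  ask hear: 2
  gate hear: 2
  hear ask: 2
  story gate: 2
  story hear: 2
12 duplicate windows → 24 − 12 = 12 distinct.

12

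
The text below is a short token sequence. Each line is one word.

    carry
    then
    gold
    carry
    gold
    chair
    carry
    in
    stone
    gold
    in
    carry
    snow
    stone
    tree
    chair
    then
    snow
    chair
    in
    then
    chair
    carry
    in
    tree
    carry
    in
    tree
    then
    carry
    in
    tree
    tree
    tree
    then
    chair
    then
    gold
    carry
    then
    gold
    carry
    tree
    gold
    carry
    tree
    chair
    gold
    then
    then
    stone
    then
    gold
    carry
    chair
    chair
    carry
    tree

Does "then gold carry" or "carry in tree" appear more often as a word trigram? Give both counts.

"then gold carry": 4 occurrences
"carry in tree": 3 occurrences

"then gold carry" (4 vs 3)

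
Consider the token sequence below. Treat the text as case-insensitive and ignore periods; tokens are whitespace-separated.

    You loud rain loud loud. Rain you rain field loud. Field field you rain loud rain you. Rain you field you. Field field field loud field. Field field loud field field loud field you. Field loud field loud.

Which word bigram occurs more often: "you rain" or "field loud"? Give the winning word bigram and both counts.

"field loud" (6 vs 3)

"you rain": 3 occurrences
"field loud": 6 occurrences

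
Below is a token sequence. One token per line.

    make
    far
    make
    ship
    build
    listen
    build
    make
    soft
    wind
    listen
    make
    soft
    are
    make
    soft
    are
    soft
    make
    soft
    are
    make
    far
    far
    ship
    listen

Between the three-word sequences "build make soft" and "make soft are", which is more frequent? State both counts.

"make soft are" (3 vs 1)

"build make soft": 1 occurrence
"make soft are": 3 occurrences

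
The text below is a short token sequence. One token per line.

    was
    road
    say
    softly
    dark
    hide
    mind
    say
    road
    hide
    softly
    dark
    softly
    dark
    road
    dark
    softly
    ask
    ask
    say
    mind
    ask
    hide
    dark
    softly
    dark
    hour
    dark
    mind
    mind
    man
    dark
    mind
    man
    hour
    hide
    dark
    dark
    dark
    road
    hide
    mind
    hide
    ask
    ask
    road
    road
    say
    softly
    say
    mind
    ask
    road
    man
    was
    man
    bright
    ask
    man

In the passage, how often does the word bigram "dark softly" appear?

3

Scanning the 58 overlapping bigram windows for "dark softly":
  position 12–13: dark softly
  position 16–17: dark softly
  position 24–25: dark softly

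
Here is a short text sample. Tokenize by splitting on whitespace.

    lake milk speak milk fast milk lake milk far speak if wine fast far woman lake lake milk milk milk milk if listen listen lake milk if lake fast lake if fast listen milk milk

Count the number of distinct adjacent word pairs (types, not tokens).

27

35 tokens → 34 bigram windows in total.
Repeated bigrams (each contributes count−1 duplicates):
  lake milk: 4
  milk milk: 4
  milk if: 2
7 duplicate windows → 34 − 7 = 27 distinct.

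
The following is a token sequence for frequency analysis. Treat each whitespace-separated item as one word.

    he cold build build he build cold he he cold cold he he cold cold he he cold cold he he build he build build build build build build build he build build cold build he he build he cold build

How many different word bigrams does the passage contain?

41 tokens → 40 bigram windows in total.
Repeated bigrams (each contributes count−1 duplicates):
  build build: 8
  build he: 5
  he build: 5
  he cold: 5
  he he: 5
  cold he: 4
  cold build: 3
  cold cold: 3
  … (1 more repeated)
31 duplicate windows → 40 − 31 = 9 distinct.

9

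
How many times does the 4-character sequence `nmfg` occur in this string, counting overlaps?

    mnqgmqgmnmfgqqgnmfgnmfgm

3

Sliding a length-4 window over the 24 characters (21 positions):
  position 9–12: nmfg
  position 16–19: nmfg
  position 20–23: nmfg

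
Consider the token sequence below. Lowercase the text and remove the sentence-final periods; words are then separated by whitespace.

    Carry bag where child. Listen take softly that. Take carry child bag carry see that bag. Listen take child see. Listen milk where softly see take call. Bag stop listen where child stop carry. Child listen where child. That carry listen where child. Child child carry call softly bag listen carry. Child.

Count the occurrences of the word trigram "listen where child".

Scanning the 50 overlapping trigram windows for "listen where child":
  position 30–32: listen where child
  position 36–38: listen where child
  position 41–43: listen where child

3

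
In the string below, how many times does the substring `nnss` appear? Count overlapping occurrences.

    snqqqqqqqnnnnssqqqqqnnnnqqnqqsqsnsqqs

1

Sliding a length-4 window over the 37 characters (34 positions):
  position 12–15: nnss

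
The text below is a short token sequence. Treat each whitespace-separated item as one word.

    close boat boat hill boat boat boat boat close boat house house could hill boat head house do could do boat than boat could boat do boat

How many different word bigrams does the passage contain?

27 tokens → 26 bigram windows in total.
Repeated bigrams (each contributes count−1 duplicates):
  boat boat: 4
  close boat: 2
  do boat: 2
  hill boat: 2
6 duplicate windows → 26 − 6 = 20 distinct.

20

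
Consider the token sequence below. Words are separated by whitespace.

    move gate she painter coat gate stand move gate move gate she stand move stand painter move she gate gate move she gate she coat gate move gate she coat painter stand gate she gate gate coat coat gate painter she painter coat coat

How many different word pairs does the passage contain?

44 tokens → 43 bigram windows in total.
Repeated bigrams (each contributes count−1 duplicates):
  gate she: 5
  move gate: 4
  coat gate: 3
  gate move: 3
  she gate: 3
  coat coat: 2
  gate gate: 2
  move she: 2
  … (4 more repeated)
20 duplicate windows → 43 − 20 = 23 distinct.

23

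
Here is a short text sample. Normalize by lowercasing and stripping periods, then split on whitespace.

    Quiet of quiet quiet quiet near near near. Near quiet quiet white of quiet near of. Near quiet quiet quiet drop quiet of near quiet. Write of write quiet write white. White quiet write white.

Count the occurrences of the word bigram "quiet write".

3

Scanning the 34 overlapping bigram windows for "quiet write":
  position 25–26: quiet write
  position 29–30: quiet write
  position 33–34: quiet write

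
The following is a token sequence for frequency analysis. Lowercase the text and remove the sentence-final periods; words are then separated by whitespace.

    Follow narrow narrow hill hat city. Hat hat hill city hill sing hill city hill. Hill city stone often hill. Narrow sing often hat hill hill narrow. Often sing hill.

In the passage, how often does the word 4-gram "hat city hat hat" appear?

Scanning the 27 overlapping 4-gram windows for "hat city hat hat":
  position 5–8: hat city hat hat

1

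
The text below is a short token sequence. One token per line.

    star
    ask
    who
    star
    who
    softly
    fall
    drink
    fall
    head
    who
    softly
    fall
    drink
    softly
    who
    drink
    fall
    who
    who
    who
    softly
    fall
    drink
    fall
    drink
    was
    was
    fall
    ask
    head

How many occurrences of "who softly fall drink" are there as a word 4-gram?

3

Scanning the 28 overlapping 4-gram windows for "who softly fall drink":
  position 5–8: who softly fall drink
  position 11–14: who softly fall drink
  position 21–24: who softly fall drink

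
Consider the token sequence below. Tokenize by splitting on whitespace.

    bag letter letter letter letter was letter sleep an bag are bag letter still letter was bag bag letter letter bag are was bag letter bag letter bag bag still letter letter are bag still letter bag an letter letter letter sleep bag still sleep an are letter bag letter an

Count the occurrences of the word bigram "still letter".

3

Scanning the 50 overlapping bigram windows for "still letter":
  position 14–15: still letter
  position 30–31: still letter
  position 35–36: still letter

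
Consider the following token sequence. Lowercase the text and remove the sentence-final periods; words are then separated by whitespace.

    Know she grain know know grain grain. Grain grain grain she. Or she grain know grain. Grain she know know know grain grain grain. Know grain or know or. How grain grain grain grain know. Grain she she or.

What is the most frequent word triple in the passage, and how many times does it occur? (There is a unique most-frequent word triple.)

"grain grain grain", 6 times

Trigram frequencies (highest first):
  grain grain grain: 6
  know grain grain: 3
  grain know grain: 3
  she grain know: 2
  know know grain: 2
  grain grain she: 2
  … (18 more, each ≤ 2)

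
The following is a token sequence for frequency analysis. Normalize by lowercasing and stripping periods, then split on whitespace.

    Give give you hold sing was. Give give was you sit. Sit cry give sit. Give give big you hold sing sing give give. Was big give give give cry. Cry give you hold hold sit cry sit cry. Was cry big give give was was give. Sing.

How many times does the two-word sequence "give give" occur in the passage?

7

Scanning the 47 overlapping bigram windows for "give give":
  position 1–2: give give
  position 7–8: give give
  position 16–17: give give
  position 23–24: give give
  position 27–28: give give
  position 28–29: give give
  position 43–44: give give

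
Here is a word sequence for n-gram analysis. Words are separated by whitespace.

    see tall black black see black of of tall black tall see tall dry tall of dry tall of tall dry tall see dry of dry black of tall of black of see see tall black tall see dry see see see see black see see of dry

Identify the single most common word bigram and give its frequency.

Bigram frequencies (highest first):
  see see: 5
  see tall: 3
  tall black: 3
  black of: 3
  of tall: 3
  tall see: 3
  … (16 more, each ≤ 3)

"see see", 5 times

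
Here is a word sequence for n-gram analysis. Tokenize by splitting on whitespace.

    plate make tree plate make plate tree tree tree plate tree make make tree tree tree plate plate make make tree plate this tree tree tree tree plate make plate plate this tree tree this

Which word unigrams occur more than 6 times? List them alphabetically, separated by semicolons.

Unigram counts meeting the condition (more than 6 times):
  make: 7
  plate: 10
  tree: 15

make; plate; tree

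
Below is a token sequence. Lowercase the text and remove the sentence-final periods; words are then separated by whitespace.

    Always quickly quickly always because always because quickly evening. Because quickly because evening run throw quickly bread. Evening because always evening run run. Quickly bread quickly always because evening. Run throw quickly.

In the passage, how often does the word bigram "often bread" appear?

Scanning the 31 overlapping bigram windows for "often bread":
  (none found)

0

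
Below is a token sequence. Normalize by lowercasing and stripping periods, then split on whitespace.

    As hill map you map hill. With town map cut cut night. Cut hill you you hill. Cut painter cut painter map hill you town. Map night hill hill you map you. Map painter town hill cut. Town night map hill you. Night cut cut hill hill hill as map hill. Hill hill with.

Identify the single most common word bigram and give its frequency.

"hill hill", 5 times

Bigram frequencies (highest first):
  hill hill: 5
  map hill: 4
  hill you: 4
  you map: 3
  map you: 2
  hill with: 2
  … (27 more, each ≤ 2)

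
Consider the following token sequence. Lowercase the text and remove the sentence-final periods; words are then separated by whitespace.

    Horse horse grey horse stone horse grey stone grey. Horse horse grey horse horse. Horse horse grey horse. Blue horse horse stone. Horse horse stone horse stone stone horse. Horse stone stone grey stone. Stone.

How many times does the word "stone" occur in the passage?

10

Scanning the 35 tokens for "stone":
  position 5: stone
  position 8: stone
  position 22: stone
  position 25: stone
  position 27: stone
  position 28: stone
  position 31: stone
  position 32: stone
  position 34: stone
  position 35: stone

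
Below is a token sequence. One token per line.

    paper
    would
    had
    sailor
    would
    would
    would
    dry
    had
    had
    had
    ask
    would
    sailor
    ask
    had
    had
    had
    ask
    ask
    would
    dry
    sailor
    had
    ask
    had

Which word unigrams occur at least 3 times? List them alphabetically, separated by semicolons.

ask; had; sailor; would

Unigram counts meeting the condition (at least 3 times):
  ask: 5
  had: 9
  sailor: 3
  would: 6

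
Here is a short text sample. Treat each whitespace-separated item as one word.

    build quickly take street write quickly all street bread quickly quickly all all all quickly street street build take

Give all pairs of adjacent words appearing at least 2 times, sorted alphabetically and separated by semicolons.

Bigram counts meeting the condition (at least 2 times):
  all all: 2
  quickly all: 2

all all; quickly all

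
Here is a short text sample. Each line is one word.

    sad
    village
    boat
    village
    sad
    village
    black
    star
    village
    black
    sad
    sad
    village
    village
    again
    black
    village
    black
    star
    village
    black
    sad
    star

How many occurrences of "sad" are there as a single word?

Scanning the 23 tokens for "sad":
  position 1: sad
  position 5: sad
  position 11: sad
  position 12: sad
  position 22: sad

5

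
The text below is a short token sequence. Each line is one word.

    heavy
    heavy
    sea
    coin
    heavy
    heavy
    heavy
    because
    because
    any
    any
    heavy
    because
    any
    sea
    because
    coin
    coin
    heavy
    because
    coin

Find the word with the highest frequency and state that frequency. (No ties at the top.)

Unigram frequencies (highest first):
  heavy: 7
  because: 5
  coin: 4
  any: 3
  sea: 2

"heavy", 7 times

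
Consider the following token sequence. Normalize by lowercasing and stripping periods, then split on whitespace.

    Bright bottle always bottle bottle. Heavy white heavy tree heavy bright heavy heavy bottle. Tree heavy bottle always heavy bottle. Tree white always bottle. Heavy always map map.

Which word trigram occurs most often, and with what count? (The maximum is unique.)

"heavy bottle tree", 2 times

Trigram frequencies (highest first):
  heavy bottle tree: 2
  bright bottle always: 1
  bottle always bottle: 1
  always bottle bottle: 1
  bottle bottle heavy: 1
  bottle heavy white: 1
  … (19 more, each ≤ 1)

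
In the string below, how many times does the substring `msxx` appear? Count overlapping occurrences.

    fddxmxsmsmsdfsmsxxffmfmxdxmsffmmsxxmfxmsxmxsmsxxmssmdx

3

Sliding a length-4 window over the 54 characters (51 positions):
  position 15–18: msxx
  position 32–35: msxx
  position 45–48: msxx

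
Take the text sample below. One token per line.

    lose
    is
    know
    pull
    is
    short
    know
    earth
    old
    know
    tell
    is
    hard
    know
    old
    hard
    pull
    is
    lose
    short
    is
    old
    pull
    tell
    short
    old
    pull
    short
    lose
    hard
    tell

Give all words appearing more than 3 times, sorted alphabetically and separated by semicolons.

Unigram counts meeting the condition (more than 3 times):
  is: 5
  know: 4
  old: 4
  pull: 4
  short: 4

is; know; old; pull; short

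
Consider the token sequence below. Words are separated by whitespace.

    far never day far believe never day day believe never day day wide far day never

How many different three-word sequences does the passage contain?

16 tokens → 14 trigram windows in total.
Repeated trigrams (each contributes count−1 duplicates):
  believe never day: 2
  never day day: 2
2 duplicate windows → 14 − 2 = 12 distinct.

12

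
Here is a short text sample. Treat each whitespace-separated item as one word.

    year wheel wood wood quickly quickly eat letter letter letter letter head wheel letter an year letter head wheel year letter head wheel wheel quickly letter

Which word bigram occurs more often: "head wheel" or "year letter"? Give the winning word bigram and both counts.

"head wheel" (3 vs 2)

"head wheel": 3 occurrences
"year letter": 2 occurrences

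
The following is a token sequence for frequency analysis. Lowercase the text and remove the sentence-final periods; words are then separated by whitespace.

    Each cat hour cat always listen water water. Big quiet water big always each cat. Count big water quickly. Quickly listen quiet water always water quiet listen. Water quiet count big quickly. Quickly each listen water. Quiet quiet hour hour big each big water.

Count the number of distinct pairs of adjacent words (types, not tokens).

33

44 tokens → 43 bigram windows in total.
Repeated bigrams (each contributes count−1 duplicates):
  listen water: 3
  water quiet: 3
  big water: 2
  count big: 2
  each cat: 2
  quickly quickly: 2
  quiet water: 2
  water big: 2
10 duplicate windows → 43 − 10 = 33 distinct.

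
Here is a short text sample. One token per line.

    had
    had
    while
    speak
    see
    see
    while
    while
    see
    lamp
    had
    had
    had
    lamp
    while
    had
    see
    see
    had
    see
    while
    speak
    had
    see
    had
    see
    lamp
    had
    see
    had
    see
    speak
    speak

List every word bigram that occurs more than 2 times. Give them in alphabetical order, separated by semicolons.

had had; had see; see had

Bigram counts meeting the condition (more than 2 times):
  had had: 3
  had see: 6
  see had: 3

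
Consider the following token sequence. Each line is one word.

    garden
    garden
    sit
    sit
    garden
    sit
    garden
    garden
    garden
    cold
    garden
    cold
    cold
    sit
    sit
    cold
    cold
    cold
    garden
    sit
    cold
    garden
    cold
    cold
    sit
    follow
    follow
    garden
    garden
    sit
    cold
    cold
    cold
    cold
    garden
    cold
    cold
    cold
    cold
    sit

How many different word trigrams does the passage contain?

24

40 tokens → 38 trigram windows in total.
Repeated trigrams (each contributes count−1 duplicates):
  cold cold cold: 5
  cold cold sit: 3
  cold garden cold: 3
  garden cold cold: 3
  cold cold garden: 2
  garden garden sit: 2
  garden sit cold: 2
  sit cold cold: 2
14 duplicate windows → 38 − 14 = 24 distinct.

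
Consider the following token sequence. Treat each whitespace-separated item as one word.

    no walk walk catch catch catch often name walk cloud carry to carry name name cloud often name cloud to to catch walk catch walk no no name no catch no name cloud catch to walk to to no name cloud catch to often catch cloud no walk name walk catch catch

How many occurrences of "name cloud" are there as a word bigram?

Scanning the 51 overlapping bigram windows for "name cloud":
  position 15–16: name cloud
  position 18–19: name cloud
  position 32–33: name cloud
  position 40–41: name cloud

4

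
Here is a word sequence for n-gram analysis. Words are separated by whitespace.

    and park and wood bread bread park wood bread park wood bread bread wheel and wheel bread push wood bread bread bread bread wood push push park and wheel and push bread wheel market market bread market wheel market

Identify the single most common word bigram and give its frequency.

"bread bread", 5 times

Bigram frequencies (highest first):
  bread bread: 5
  wood bread: 4
  park and: 2
  bread park: 2
  park wood: 2
  bread wheel: 2
  … (18 more, each ≤ 2)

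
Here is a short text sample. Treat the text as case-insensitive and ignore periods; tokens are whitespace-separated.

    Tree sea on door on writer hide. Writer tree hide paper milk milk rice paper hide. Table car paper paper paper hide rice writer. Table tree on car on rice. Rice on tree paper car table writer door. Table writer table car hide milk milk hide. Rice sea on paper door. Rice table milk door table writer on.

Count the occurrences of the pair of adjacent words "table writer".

Scanning the 57 overlapping bigram windows for "table writer":
  position 36–37: table writer
  position 39–40: table writer
  position 56–57: table writer

3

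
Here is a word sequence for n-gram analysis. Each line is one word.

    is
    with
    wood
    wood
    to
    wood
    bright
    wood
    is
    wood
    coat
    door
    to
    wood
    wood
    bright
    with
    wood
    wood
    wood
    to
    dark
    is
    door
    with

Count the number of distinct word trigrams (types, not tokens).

21

25 tokens → 23 trigram windows in total.
Repeated trigrams (each contributes count−1 duplicates):
  with wood wood: 2
  wood wood to: 2
2 duplicate windows → 23 − 2 = 21 distinct.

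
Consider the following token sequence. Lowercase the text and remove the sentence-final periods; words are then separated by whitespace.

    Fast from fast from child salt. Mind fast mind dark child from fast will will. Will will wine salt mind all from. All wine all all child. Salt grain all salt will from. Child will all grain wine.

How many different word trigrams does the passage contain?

38 tokens → 36 trigram windows in total.
Repeated trigrams (each contributes count−1 duplicates):
  will will will: 2
1 duplicate windows → 36 − 1 = 35 distinct.

35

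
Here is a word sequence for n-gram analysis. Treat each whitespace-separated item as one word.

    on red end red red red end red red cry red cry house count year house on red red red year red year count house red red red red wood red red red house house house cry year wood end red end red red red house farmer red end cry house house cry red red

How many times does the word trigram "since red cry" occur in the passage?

0

Scanning the 53 overlapping trigram windows for "since red cry":
  (none found)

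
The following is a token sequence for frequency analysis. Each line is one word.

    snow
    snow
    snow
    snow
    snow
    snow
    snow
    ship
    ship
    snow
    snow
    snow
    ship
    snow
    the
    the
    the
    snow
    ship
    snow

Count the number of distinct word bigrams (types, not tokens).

7

20 tokens → 19 bigram windows in total.
Repeated bigrams (each contributes count−1 duplicates):
  snow snow: 8
  ship snow: 3
  snow ship: 3
  the the: 2
12 duplicate windows → 19 − 12 = 7 distinct.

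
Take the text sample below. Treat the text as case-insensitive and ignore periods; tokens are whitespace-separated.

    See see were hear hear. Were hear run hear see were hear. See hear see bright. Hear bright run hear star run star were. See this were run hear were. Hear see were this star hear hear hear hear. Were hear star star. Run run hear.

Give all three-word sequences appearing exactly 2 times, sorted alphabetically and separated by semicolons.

Trigram counts meeting the condition (exactly 2 times):
  hear hear hear: 2
  hear hear were: 2
  hear see were: 2
  see were hear: 2
  were hear see: 2

hear hear hear; hear hear were; hear see were; see were hear; were hear see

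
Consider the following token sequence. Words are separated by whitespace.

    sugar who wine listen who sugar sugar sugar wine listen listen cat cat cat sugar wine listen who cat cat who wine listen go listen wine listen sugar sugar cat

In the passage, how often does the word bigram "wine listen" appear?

Scanning the 29 overlapping bigram windows for "wine listen":
  position 3–4: wine listen
  position 9–10: wine listen
  position 16–17: wine listen
  position 22–23: wine listen
  position 26–27: wine listen

5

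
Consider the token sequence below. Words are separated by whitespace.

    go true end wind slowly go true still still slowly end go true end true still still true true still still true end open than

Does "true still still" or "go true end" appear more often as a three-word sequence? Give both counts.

"true still still": 3 occurrences
"go true end": 2 occurrences

"true still still" (3 vs 2)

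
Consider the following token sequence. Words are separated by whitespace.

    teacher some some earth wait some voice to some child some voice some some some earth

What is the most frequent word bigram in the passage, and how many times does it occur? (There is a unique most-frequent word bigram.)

Bigram frequencies (highest first):
  some some: 3
  some earth: 2
  some voice: 2
  teacher some: 1
  earth wait: 1
  wait some: 1
  … (5 more, each ≤ 1)

"some some", 3 times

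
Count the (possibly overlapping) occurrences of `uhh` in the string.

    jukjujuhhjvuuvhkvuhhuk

2

Sliding a length-3 window over the 22 characters (20 positions):
  position 7–9: uhh
  position 18–20: uhh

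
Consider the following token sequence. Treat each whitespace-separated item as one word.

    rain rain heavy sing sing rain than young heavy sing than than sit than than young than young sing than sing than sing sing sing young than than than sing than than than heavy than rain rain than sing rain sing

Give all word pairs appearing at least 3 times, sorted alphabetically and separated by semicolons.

sing sing; sing than; than sing; than than; than young

Bigram counts meeting the condition (at least 3 times):
  sing sing: 3
  sing than: 4
  than sing: 4
  than than: 6
  than young: 3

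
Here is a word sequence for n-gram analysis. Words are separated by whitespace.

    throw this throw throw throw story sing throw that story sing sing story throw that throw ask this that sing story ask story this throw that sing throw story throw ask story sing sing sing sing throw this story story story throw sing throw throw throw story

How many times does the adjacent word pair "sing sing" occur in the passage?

4

Scanning the 46 overlapping bigram windows for "sing sing":
  position 11–12: sing sing
  position 33–34: sing sing
  position 34–35: sing sing
  position 35–36: sing sing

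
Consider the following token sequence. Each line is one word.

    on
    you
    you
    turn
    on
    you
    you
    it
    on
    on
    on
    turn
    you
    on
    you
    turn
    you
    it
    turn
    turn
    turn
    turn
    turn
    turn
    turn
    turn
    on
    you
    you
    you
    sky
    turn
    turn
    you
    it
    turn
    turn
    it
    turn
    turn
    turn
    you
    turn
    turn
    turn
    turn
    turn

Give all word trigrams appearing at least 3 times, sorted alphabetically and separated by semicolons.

it turn turn; on you you; turn turn turn

Trigram counts meeting the condition (at least 3 times):
  it turn turn: 3
  on you you: 3
  turn turn turn: 10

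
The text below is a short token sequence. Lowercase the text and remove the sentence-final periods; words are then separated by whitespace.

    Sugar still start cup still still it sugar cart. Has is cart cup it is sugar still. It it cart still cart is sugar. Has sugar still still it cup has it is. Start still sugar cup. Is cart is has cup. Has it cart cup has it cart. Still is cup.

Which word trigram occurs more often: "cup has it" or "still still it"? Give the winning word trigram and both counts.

"cup has it" (3 vs 2)

"cup has it": 3 occurrences
"still still it": 2 occurrences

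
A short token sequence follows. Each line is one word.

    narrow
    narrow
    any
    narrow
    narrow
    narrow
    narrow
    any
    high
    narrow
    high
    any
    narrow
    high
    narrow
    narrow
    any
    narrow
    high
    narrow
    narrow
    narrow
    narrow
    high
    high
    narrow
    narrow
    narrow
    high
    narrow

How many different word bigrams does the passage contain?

30 tokens → 29 bigram windows in total.
Repeated bigrams (each contributes count−1 duplicates):
  narrow narrow: 10
  high narrow: 5
  narrow high: 5
  any narrow: 3
  narrow any: 3
21 duplicate windows → 29 − 21 = 8 distinct.

8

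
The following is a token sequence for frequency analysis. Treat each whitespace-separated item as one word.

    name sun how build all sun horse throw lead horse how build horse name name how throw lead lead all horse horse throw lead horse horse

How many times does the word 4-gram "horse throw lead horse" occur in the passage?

Scanning the 23 overlapping 4-gram windows for "horse throw lead horse":
  position 7–10: horse throw lead horse
  position 22–25: horse throw lead horse

2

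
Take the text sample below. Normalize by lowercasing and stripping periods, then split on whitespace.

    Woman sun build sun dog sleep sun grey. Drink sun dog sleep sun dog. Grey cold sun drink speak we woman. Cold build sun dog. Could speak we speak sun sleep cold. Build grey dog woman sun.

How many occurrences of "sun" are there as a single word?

9

Scanning the 37 tokens for "sun":
  position 2: sun
  position 4: sun
  position 7: sun
  position 10: sun
  position 13: sun
  position 17: sun
  position 24: sun
  position 30: sun
  position 37: sun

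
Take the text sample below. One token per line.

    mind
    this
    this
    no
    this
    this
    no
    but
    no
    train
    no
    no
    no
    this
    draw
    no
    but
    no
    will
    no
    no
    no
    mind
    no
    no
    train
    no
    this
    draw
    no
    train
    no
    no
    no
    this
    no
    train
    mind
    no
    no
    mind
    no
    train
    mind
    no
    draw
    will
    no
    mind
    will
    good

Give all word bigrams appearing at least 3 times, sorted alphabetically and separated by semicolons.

mind no; no mind; no no; no this; no train; this no; train no

Bigram counts meeting the condition (at least 3 times):
  mind no: 4
  no mind: 3
  no no: 8
  no this: 4
  no train: 5
  this no: 3
  train no: 3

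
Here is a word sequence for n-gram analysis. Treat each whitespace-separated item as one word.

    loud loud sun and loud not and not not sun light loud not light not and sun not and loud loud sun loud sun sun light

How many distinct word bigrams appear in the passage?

17

26 tokens → 25 bigram windows in total.
Repeated bigrams (each contributes count−1 duplicates):
  loud sun: 3
  not and: 3
  and loud: 2
  loud loud: 2
  loud not: 2
  sun light: 2
8 duplicate windows → 25 − 8 = 17 distinct.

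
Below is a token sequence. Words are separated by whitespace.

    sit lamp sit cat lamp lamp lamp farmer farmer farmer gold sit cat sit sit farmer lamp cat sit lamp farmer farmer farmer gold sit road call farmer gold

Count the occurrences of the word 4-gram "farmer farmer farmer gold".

2

Scanning the 26 overlapping 4-gram windows for "farmer farmer farmer gold":
  position 8–11: farmer farmer farmer gold
  position 21–24: farmer farmer farmer gold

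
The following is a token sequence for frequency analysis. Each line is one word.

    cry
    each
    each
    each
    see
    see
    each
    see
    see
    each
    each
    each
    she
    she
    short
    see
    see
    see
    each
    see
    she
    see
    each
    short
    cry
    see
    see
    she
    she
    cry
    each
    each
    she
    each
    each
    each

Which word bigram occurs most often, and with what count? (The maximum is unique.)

"each each", 7 times

Bigram frequencies (highest first):
  each each: 7
  see see: 5
  see each: 4
  each see: 3
  cry each: 2
  each she: 2
  … (10 more, each ≤ 2)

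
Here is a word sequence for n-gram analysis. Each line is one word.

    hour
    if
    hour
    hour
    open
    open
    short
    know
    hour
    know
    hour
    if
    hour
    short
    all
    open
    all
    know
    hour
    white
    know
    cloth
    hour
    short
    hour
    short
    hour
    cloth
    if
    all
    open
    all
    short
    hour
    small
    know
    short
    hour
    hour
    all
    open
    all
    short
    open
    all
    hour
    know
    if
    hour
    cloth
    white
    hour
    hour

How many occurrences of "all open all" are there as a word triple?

Scanning the 51 overlapping trigram windows for "all open all":
  position 15–17: all open all
  position 30–32: all open all
  position 40–42: all open all

3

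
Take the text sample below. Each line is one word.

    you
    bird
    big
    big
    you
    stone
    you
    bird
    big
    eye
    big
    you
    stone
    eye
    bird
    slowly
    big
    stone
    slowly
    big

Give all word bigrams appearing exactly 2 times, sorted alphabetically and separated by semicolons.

Bigram counts meeting the condition (exactly 2 times):
  big you: 2
  bird big: 2
  slowly big: 2
  you bird: 2
  you stone: 2

big you; bird big; slowly big; you bird; you stone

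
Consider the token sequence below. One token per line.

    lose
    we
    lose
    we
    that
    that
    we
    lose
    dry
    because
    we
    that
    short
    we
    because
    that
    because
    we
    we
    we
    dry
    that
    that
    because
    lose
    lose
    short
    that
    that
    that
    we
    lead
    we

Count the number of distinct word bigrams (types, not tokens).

33 tokens → 32 bigram windows in total.
Repeated bigrams (each contributes count−1 duplicates):
  that that: 4
  because we: 2
  lose we: 2
  that because: 2
  that we: 2
  we lose: 2
  we that: 2
  we we: 2
10 duplicate windows → 32 − 10 = 22 distinct.

22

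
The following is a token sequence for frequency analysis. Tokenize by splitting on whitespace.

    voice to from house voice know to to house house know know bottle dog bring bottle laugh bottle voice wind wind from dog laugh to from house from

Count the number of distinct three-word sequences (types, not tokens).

25

28 tokens → 26 trigram windows in total.
Repeated trigrams (each contributes count−1 duplicates):
  to from house: 2
1 duplicate windows → 26 − 1 = 25 distinct.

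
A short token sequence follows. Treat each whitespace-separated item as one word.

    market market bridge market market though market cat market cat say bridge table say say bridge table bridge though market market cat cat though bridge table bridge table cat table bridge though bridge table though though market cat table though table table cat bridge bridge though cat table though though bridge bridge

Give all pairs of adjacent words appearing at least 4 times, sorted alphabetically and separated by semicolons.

bridge table; market cat

Bigram counts meeting the condition (at least 4 times):
  bridge table: 5
  market cat: 4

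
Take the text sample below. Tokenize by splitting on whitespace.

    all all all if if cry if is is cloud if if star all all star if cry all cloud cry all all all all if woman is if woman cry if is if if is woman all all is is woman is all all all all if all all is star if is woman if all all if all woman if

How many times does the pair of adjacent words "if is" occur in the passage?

4

Scanning the 61 overlapping bigram windows for "if is":
  position 7–8: if is
  position 32–33: if is
  position 35–36: if is
  position 53–54: if is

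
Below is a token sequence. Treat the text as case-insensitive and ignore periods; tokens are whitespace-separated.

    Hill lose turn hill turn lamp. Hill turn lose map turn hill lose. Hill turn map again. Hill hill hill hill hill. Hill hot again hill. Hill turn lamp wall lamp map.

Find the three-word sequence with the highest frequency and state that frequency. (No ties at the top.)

"hill hill hill", 4 times

Trigram frequencies (highest first):
  hill hill hill: 4
  hill turn lamp: 2
  again hill hill: 2
  hill lose turn: 1
  lose turn hill: 1
  turn hill turn: 1
  … (19 more, each ≤ 1)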